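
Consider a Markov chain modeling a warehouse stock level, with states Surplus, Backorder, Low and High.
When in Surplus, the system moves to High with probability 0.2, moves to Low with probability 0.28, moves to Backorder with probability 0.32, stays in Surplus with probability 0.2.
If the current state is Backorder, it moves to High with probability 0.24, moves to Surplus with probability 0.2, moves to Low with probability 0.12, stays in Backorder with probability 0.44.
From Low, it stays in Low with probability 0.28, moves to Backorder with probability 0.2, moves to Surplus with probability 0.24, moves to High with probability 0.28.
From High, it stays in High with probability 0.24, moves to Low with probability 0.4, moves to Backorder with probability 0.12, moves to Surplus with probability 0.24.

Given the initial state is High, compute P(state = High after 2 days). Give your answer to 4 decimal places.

0.2464

Propagate the distribution vector 2 days from High.
After 0 days: (0.0000, 0.0000, 0.0000, 1.0000)
After 1 day: (0.2400, 0.1200, 0.4000, 0.2400)
After 2 days: (0.2256, 0.2384, 0.2896, 0.2464)
P(in High after 2 days) = 0.2464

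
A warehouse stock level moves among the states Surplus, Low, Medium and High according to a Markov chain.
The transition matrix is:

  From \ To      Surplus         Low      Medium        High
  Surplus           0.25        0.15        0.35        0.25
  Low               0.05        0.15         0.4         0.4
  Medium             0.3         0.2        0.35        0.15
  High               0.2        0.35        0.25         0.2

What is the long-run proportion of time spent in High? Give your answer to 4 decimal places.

0.2366

Let the stationary distribution be π with π = πP and π_1 + π_2 + π_3 + π_4 = 1.
π_1 = 0.25·π_1 + 0.05·π_2 + 0.3·π_3 + 0.2·π_4
π_2 = 0.15·π_1 + 0.15·π_2 + 0.2·π_3 + 0.35·π_4
π_3 = 0.35·π_1 + 0.4·π_2 + 0.35·π_3 + 0.25·π_4
Solving with the normalization constraint gives π = (0.2122, 0.2142, 0.3370, 0.2366).
So the stationary probability of High is 0.2366.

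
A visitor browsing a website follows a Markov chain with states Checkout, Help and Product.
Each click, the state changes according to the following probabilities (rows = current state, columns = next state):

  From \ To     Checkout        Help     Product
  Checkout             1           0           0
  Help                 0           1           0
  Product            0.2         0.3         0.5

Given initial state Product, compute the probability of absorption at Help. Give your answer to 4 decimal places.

0.6000

Let h(s) be the probability of absorption at Help starting from transient state s. Then h(Help) = 1 and h(Checkout) = 0. By first-step analysis:
h(Product) = 0.2·0 + 0.3·1 + 0.5·h(Product)
Solving: h(Product) = 0.6000.
Starting from Product, the probability is 0.6000.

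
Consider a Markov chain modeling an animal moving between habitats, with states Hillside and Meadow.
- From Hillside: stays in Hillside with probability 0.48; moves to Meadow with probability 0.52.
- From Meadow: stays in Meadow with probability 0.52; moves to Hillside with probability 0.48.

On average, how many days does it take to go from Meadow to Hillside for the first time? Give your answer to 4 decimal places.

2.0833

Let t(s) be the expected number of days to first reach Hillside from state s, with t(Hillside) = 0. Conditioning on the first day:
t(Meadow) = 1 + 0.52·t(Meadow)
Solving: t(Meadow) = 2.0833.
Expected days from Meadow to Hillside: 2.0833.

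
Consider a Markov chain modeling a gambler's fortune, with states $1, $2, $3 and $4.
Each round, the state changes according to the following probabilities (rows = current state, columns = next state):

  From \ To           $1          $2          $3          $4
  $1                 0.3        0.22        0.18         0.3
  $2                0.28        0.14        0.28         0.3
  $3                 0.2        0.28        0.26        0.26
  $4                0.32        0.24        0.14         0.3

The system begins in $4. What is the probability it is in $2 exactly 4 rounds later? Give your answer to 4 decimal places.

Propagate the distribution vector 4 rounds from $4.
After 0 rounds: (0.0000, 0.0000, 0.0000, 1.0000)
After 1 round: (0.3200, 0.2400, 0.1400, 0.3000)
After 2 rounds: (0.2872, 0.2152, 0.2032, 0.2944)
After 3 rounds: (0.2813, 0.2209, 0.2060, 0.2919)
After 4 rounds: (0.2808, 0.2205, 0.2069, 0.2918)
P(in $2 after 4 rounds) = 0.2205

0.2205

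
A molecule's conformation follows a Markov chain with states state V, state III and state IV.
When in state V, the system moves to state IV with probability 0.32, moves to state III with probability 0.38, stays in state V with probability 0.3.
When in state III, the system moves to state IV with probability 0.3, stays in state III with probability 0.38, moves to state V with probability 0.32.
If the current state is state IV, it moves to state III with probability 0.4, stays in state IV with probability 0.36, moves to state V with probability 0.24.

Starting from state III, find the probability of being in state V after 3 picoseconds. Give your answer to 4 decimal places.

0.2883

Propagate the distribution vector 3 picoseconds from state III.
After 0 picoseconds: (0.0000, 1.0000, 0.0000)
After 1 picosecond: (0.3200, 0.3800, 0.3000)
After 2 picoseconds: (0.2896, 0.3860, 0.3244)
After 3 picoseconds: (0.2883, 0.3865, 0.3253)
P(in state V after 3 picoseconds) = 0.2883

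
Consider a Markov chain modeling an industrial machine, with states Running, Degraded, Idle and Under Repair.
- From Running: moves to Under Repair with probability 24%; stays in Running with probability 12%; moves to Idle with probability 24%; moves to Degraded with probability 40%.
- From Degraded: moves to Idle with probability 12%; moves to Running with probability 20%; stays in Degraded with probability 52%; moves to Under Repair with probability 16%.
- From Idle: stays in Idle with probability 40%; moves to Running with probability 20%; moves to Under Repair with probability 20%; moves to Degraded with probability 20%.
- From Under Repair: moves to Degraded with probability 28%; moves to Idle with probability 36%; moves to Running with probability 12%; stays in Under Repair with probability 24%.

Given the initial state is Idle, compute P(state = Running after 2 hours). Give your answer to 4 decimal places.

Propagate the distribution vector 2 hours from Idle.
After 0 hours: (0.0000, 0.0000, 1.0000, 0.0000)
After 1 hour: (0.2000, 0.2000, 0.4000, 0.2000)
After 2 hours: (0.1680, 0.3200, 0.3040, 0.2080)
P(in Running after 2 hours) = 0.1680

0.1680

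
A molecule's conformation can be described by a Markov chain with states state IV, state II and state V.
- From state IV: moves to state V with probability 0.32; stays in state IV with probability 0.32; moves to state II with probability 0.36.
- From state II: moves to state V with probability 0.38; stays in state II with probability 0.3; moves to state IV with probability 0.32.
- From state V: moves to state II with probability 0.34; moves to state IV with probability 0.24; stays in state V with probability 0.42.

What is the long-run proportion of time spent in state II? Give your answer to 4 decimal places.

Let the stationary distribution be π with π = πP and π_1 + π_2 + π_3 = 1.
π_1 = 0.32·π_1 + 0.32·π_2 + 0.24·π_3
π_2 = 0.36·π_1 + 0.3·π_2 + 0.34·π_3
Solving with the normalization constraint gives π = (0.2898, 0.3325, 0.3777).
So the stationary probability of state II is 0.3325.

0.3325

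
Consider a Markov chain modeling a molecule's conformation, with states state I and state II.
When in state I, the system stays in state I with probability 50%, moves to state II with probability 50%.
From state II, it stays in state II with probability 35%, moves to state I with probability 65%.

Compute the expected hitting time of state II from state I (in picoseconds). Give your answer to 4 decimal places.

Let t(s) be the expected number of picoseconds to first reach state II from state s, with t(state II) = 0. Conditioning on the first picosecond:
t(state I) = 1 + 0.5·t(state I)
Solving: t(state I) = 2.0000.
Expected picoseconds from state I to state II: 2.0000.

2.0000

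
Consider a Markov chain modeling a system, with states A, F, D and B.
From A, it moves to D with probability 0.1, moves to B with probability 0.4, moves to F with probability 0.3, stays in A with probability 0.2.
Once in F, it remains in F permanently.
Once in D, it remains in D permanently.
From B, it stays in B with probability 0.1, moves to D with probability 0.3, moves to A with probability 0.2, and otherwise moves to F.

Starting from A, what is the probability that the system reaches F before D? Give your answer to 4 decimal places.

Let h(s) be the probability of absorption at F starting from transient state s. Then h(F) = 1 and h(D) = 0. By first-step analysis:
h(A) = 0.2·h(A) + 0.3·1 + 0.1·0 + 0.4·h(B)
h(B) = 0.2·h(A) + 0.4·1 + 0.3·0 + 0.1·h(B)
Solving: h(A) = 0.6719, h(B) = 0.5938.
Starting from A, the probability is 0.6719.

0.6719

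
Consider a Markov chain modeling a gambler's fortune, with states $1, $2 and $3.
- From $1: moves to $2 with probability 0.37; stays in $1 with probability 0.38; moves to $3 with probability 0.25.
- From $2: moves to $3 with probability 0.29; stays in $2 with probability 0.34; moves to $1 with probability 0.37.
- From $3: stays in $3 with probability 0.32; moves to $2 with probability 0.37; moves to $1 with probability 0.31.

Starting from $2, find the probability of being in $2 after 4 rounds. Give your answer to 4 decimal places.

Propagate the distribution vector 4 rounds from $2.
After 0 rounds: (0.0000, 1.0000, 0.0000)
After 1 round: (0.3700, 0.3400, 0.2900)
After 2 rounds: (0.3563, 0.3598, 0.2839)
After 3 rounds: (0.3565, 0.3592, 0.2843)
After 4 rounds: (0.3565, 0.3592, 0.2843)
P(in $2 after 4 rounds) = 0.3592

0.3592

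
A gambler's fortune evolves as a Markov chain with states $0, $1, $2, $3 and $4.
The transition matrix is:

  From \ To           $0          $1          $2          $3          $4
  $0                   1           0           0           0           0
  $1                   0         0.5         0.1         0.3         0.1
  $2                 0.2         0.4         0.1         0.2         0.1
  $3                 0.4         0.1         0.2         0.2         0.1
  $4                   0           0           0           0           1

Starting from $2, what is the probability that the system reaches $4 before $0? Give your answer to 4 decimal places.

Let h(s) be the probability of absorption at $4 starting from transient state s. Then h($4) = 1 and h($0) = 0. By first-step analysis:
h($1) = 0.5·h($1) + 0.1·h($2) + 0.3·h($3) + 0.1·1
h($2) = 0.2·0 + 0.4·h($1) + 0.1·h($2) + 0.2·h($3) + 0.1·1
h($3) = 0.4·0 + 0.1·h($1) + 0.2·h($2) + 0.2·h($3) + 0.1·1
Solving: h($1) = 0.4353, h($2) = 0.3647, h($3) = 0.2706.
Starting from $2, the probability is 0.3647.

0.3647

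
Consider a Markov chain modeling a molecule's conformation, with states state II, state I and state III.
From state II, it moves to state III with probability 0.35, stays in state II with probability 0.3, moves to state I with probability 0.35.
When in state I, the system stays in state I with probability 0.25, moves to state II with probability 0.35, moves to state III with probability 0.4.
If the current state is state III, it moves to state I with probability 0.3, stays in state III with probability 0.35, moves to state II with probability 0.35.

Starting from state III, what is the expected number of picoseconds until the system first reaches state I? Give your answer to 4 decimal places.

Let t(s) be the expected number of picoseconds to first reach state I from state s, with t(state I) = 0. Conditioning on the first picosecond:
t(state II) = 1 + 0.3·t(state II) + 0.35·t(state III)
t(state III) = 1 + 0.35·t(state II) + 0.35·t(state III)
Solving: t(state II) = 3.0075, t(state III) = 3.1579.
Expected picoseconds from state III to state I: 3.1579.

3.1579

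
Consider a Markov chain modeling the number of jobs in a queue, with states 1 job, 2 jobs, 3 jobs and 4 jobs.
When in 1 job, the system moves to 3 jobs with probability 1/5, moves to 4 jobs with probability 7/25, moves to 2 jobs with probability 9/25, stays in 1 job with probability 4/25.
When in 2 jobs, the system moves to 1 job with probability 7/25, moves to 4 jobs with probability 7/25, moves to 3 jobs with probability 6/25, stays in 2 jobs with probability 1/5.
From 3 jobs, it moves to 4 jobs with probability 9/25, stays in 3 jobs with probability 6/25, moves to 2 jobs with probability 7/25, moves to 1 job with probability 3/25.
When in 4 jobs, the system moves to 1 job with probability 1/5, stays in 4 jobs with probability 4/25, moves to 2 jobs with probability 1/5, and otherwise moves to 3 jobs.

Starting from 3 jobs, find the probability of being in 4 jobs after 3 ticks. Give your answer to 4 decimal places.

Propagate the distribution vector 3 ticks from 3 jobs.
After 0 ticks: (0.0000, 0.0000, 1.0000, 0.0000)
After 1 tick: (0.1200, 0.2800, 0.2400, 0.3600)
After 2 ticks: (0.1984, 0.2384, 0.3072, 0.2560)
After 3 ticks: (0.1866, 0.2563, 0.2833, 0.2739)
P(in 4 jobs after 3 ticks) = 0.2739

0.2739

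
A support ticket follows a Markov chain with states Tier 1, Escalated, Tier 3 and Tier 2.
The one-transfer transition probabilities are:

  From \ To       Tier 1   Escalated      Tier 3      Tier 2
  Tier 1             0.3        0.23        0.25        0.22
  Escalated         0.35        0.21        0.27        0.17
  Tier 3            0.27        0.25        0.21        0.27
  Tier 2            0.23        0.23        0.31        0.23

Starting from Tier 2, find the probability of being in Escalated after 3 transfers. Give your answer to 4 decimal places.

0.2305

Propagate the distribution vector 3 transfers from Tier 2.
After 0 transfers: (0.0000, 0.0000, 0.0000, 1.0000)
After 1 transfer: (0.2300, 0.2300, 0.3100, 0.2300)
After 2 transfers: (0.2861, 0.2316, 0.2560, 0.2263)
After 3 transfers: (0.2881, 0.2305, 0.2580, 0.2235)
P(in Escalated after 3 transfers) = 0.2305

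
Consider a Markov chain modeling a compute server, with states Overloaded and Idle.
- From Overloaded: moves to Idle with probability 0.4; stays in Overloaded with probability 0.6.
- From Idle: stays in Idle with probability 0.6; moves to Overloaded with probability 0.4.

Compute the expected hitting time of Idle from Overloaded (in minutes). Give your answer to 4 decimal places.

Let t(s) be the expected number of minutes to first reach Idle from state s, with t(Idle) = 0. Conditioning on the first minute:
t(Overloaded) = 1 + 0.6·t(Overloaded)
Solving: t(Overloaded) = 2.5000.
Expected minutes from Overloaded to Idle: 2.5000.

2.5000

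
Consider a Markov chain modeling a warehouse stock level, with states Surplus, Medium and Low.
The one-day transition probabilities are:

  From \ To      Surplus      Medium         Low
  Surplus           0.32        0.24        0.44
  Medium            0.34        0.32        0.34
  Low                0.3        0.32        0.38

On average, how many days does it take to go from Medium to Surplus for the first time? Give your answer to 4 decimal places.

Let t(s) be the expected number of days to first reach Surplus from state s, with t(Surplus) = 0. Conditioning on the first day:
t(Medium) = 1 + 0.32·t(Medium) + 0.34·t(Low)
t(Low) = 1 + 0.32·t(Medium) + 0.38·t(Low)
Solving: t(Medium) = 3.0691, t(Low) = 3.1969.
Expected days from Medium to Surplus: 3.0691.

3.0691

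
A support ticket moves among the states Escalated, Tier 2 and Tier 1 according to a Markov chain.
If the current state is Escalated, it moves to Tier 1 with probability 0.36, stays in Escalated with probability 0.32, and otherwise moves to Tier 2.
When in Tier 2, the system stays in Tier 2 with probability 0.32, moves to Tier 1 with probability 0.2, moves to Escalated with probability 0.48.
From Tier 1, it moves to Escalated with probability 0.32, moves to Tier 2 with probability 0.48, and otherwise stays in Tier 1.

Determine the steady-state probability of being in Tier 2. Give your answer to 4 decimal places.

Let the stationary distribution be π with π = πP and π_1 + π_2 + π_3 = 1.
π_1 = 0.32·π_1 + 0.48·π_2 + 0.32·π_3
π_2 = 0.32·π_1 + 0.32·π_2 + 0.48·π_3
Solving with the normalization constraint gives π = (0.3779, 0.3617, 0.2605).
So the stationary probability of Tier 2 is 0.3617.

0.3617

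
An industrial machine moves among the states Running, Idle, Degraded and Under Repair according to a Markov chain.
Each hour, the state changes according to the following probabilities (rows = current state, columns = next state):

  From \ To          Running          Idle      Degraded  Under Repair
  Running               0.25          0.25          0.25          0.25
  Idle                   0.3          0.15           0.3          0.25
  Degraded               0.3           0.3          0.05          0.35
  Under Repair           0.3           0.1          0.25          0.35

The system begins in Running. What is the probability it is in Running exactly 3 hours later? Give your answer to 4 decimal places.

0.2856

Propagate the distribution vector 3 hours from Running.
After 0 hours: (1.0000, 0.0000, 0.0000, 0.0000)
After 1 hour: (0.2500, 0.2500, 0.2500, 0.2500)
After 2 hours: (0.2875, 0.2000, 0.2125, 0.3000)
After 3 hours: (0.2856, 0.1956, 0.2175, 0.3013)
P(in Running after 3 hours) = 0.2856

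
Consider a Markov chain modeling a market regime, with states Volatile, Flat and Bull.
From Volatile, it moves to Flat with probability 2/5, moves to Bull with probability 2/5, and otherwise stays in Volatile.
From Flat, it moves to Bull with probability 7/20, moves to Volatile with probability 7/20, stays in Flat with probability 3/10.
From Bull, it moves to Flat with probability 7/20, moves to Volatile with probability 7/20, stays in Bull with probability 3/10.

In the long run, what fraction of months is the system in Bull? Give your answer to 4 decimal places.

0.3478

Let the stationary distribution be π with π = πP and π_1 + π_2 + π_3 = 1.
π_1 = 0.2·π_1 + 0.35·π_2 + 0.35·π_3
π_2 = 0.4·π_1 + 0.3·π_2 + 0.35·π_3
Solving with the normalization constraint gives π = (0.3043, 0.3478, 0.3478).
So the stationary probability of Bull is 0.3478.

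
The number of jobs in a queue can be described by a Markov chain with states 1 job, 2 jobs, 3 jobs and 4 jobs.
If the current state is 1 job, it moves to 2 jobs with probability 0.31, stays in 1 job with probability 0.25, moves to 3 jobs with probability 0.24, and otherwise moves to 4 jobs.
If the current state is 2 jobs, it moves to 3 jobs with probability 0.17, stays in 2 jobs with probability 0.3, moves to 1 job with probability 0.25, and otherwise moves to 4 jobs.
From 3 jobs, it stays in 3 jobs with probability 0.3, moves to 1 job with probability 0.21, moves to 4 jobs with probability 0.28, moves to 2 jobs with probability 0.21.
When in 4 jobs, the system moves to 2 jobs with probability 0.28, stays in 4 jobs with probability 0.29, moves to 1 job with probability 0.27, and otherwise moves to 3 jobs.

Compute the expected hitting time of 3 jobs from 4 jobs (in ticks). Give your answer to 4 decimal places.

5.4451

Let t(s) be the expected number of ticks to first reach 3 jobs from state s, with t(3 jobs) = 0. Conditioning on the first tick:
t(1 job) = 1 + 0.25·t(1 job) + 0.31·t(2 jobs) + 0.2·t(4 jobs)
t(2 jobs) = 1 + 0.25·t(1 job) + 0.3·t(2 jobs) + 0.28·t(4 jobs)
t(4 jobs) = 1 + 0.27·t(1 job) + 0.28·t(2 jobs) + 0.29·t(4 jobs)
Solving: t(1 job) = 5.0166, t(2 jobs) = 5.3983, t(4 jobs) = 5.4451.
Expected ticks from 4 jobs to 3 jobs: 5.4451.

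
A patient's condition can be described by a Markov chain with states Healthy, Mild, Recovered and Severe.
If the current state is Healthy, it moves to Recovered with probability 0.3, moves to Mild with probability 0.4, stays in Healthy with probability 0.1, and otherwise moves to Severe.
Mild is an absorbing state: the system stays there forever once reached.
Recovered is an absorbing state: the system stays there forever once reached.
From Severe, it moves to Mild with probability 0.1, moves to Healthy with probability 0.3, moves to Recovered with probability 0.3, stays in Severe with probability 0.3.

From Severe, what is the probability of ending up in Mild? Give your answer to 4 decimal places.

0.3684

Let h(s) be the probability of absorption at Mild starting from transient state s. Then h(Mild) = 1 and h(Recovered) = 0. By first-step analysis:
h(Healthy) = 0.1·h(Healthy) + 0.4·1 + 0.3·0 + 0.2·h(Severe)
h(Severe) = 0.3·h(Healthy) + 0.1·1 + 0.3·0 + 0.3·h(Severe)
Solving: h(Healthy) = 0.5263, h(Severe) = 0.3684.
Starting from Severe, the probability is 0.3684.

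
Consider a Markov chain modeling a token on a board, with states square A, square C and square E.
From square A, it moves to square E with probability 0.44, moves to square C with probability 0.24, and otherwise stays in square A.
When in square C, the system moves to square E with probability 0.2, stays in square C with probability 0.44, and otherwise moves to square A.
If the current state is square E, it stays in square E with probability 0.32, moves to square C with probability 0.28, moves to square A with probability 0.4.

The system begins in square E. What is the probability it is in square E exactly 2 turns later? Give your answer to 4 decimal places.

Sum over the intermediate state after 1 turn:
P = P(square E→square A)·P(square A→square E) + P(square E→square C)·P(square C→square E) + P(square E→square E)·P(square E→square E)
  = 0.4×0.44 + 0.28×0.2 + 0.32×0.32
  = 0.1760 + 0.0560 + 0.1024 = 0.3344

0.3344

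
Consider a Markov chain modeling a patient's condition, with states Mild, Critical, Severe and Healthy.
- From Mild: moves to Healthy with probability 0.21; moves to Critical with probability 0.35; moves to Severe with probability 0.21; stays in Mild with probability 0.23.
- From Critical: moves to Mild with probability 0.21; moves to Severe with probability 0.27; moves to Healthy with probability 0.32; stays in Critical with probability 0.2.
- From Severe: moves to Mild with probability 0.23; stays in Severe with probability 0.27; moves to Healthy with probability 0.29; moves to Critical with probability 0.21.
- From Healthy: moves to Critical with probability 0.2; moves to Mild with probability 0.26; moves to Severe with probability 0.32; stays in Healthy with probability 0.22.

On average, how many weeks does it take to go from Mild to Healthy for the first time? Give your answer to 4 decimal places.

3.8531

Let t(s) be the expected number of weeks to first reach Healthy from state s, with t(Healthy) = 0. Conditioning on the first week:
t(Mild) = 1 + 0.23·t(Mild) + 0.35·t(Critical) + 0.21·t(Severe)
t(Critical) = 1 + 0.21·t(Mild) + 0.2·t(Critical) + 0.27·t(Severe)
t(Severe) = 1 + 0.23·t(Mild) + 0.21·t(Critical) + 0.27·t(Severe)
Solving: t(Mild) = 3.8531, t(Critical) = 3.4704, t(Severe) = 3.5822.
Expected weeks from Mild to Healthy: 3.8531.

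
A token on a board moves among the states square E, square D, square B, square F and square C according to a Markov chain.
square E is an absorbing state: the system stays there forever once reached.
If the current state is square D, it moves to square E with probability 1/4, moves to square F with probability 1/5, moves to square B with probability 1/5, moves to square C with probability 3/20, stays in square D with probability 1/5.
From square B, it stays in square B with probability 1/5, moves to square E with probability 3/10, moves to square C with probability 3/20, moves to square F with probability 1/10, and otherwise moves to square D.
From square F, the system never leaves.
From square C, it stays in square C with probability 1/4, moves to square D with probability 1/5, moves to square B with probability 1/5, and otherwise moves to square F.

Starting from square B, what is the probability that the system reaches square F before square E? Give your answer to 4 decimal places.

Let h(s) be the probability of absorption at square F starting from transient state s. Then h(square F) = 1 and h(square E) = 0. By first-step analysis:
h(square D) = 0.25·0 + 0.2·h(square D) + 0.2·h(square B) + 0.2·1 + 0.15·h(square C)
h(square B) = 0.3·0 + 0.25·h(square D) + 0.2·h(square B) + 0.1·1 + 0.15·h(square C)
h(square C) = 0.2·h(square D) + 0.2·h(square B) + 0.35·1 + 0.25·h(square C)
Solving: h(square D) = 0.4843, h(square B) = 0.4085, h(square C) = 0.7047.
Starting from square B, the probability is 0.4085.

0.4085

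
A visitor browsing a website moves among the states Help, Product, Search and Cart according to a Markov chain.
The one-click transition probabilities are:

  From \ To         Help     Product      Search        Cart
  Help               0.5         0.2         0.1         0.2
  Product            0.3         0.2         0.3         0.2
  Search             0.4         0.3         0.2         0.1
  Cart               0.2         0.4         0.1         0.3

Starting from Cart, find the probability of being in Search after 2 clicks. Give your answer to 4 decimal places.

Propagate the distribution vector 2 clicks from Cart.
After 0 clicks: (0.0000, 0.0000, 0.0000, 1.0000)
After 1 click: (0.2000, 0.4000, 0.1000, 0.3000)
After 2 clicks: (0.3200, 0.2700, 0.1900, 0.2200)
P(in Search after 2 clicks) = 0.1900

0.1900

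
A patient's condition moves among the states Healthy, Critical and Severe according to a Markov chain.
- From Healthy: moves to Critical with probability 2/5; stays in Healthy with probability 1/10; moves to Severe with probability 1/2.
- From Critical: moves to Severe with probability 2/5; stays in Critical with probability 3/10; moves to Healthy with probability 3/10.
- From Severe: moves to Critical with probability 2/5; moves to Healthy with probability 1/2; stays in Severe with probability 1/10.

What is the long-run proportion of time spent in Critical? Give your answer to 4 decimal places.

Let the stationary distribution be π with π = πP and π_1 + π_2 + π_3 = 1.
π_1 = 0.1·π_1 + 0.3·π_2 + 0.5·π_3
π_2 = 0.4·π_1 + 0.3·π_2 + 0.4·π_3
Solving with the normalization constraint gives π = (0.3052, 0.3636, 0.3312).
So the stationary probability of Critical is 0.3636.

0.3636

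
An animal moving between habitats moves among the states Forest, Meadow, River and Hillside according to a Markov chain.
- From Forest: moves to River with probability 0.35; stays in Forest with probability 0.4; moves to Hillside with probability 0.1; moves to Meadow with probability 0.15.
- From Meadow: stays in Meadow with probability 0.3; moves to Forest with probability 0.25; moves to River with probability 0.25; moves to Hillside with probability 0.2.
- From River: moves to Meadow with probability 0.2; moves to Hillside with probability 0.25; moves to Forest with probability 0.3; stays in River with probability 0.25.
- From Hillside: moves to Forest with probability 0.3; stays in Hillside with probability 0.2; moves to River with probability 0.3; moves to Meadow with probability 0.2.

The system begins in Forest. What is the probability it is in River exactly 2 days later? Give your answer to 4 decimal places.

0.2950

Propagate the distribution vector 2 days from Forest.
After 0 days: (1.0000, 0.0000, 0.0000, 0.0000)
After 1 day: (0.4000, 0.1500, 0.3500, 0.1000)
After 2 days: (0.3325, 0.1950, 0.2950, 0.1775)
P(in River after 2 days) = 0.2950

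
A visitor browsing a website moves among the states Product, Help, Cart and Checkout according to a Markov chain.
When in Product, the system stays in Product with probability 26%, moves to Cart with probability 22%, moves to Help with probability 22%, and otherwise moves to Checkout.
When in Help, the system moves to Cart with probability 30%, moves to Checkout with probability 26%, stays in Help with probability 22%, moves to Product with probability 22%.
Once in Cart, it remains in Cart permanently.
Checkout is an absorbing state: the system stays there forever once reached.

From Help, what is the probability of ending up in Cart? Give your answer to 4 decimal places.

0.5113

Let h(s) be the probability of absorption at Cart starting from transient state s. Then h(Cart) = 1 and h(Checkout) = 0. By first-step analysis:
h(Product) = 0.26·h(Product) + 0.22·h(Help) + 0.22·1 + 0.3·0
h(Help) = 0.22·h(Product) + 0.22·h(Help) + 0.3·1 + 0.26·0
Solving: h(Product) = 0.4493, h(Help) = 0.5113.
Starting from Help, the probability is 0.5113.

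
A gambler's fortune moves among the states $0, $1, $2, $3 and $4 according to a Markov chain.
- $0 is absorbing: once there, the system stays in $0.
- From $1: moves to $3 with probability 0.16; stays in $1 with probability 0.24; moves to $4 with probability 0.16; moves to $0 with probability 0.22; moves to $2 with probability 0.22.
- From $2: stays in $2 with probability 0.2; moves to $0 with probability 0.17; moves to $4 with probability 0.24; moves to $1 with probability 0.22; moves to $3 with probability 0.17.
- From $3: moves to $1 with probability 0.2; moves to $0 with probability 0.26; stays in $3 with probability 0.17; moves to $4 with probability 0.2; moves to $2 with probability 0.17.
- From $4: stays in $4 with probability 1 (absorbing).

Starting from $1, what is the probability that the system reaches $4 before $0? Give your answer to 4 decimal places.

Let h(s) be the probability of absorption at $4 starting from transient state s. Then h($4) = 1 and h($0) = 0. By first-step analysis:
h($1) = 0.22·0 + 0.24·h($1) + 0.22·h($2) + 0.16·h($3) + 0.16·1
h($2) = 0.17·0 + 0.22·h($1) + 0.2·h($2) + 0.17·h($3) + 0.24·1
h($3) = 0.26·0 + 0.2·h($1) + 0.17·h($2) + 0.17·h($3) + 0.2·1
Solving: h($1) = 0.4587, h($2) = 0.5236, h($3) = 0.4587.
Starting from $1, the probability is 0.4587.

0.4587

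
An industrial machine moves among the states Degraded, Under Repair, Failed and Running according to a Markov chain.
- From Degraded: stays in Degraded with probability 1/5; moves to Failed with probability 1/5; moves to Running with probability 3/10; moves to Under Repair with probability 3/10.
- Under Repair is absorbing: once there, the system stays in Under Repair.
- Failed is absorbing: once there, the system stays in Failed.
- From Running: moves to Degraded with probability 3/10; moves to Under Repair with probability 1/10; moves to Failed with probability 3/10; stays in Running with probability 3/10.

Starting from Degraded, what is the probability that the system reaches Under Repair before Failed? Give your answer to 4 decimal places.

0.5106

Let h(s) be the probability of absorption at Under Repair starting from transient state s. Then h(Under Repair) = 1 and h(Failed) = 0. By first-step analysis:
h(Degraded) = 0.2·h(Degraded) + 0.3·1 + 0.2·0 + 0.3·h(Running)
h(Running) = 0.3·h(Degraded) + 0.1·1 + 0.3·0 + 0.3·h(Running)
Solving: h(Degraded) = 0.5106, h(Running) = 0.3617.
Starting from Degraded, the probability is 0.5106.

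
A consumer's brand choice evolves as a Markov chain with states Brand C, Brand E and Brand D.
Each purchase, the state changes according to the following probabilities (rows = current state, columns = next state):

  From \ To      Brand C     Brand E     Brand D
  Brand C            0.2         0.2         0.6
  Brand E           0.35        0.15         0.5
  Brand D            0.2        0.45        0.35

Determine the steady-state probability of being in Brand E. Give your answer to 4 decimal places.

Let the stationary distribution be π with π = πP and π_1 + π_2 + π_3 = 1.
π_1 = 0.2·π_1 + 0.35·π_2 + 0.2·π_3
π_2 = 0.2·π_1 + 0.15·π_2 + 0.45·π_3
Solving with the normalization constraint gives π = (0.2449, 0.2991, 0.4561).
So the stationary probability of Brand E is 0.2991.

0.2991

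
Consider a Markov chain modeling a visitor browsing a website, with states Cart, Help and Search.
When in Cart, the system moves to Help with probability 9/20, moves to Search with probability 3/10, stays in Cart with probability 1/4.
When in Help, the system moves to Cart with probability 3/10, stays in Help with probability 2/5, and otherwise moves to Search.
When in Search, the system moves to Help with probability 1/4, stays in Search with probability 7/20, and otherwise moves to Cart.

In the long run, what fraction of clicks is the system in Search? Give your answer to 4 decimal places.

0.3158

Let the stationary distribution be π with π = πP and π_1 + π_2 + π_3 = 1.
π_1 = 0.25·π_1 + 0.3·π_2 + 0.4·π_3
π_2 = 0.45·π_1 + 0.4·π_2 + 0.25·π_3
Solving with the normalization constraint gives π = (0.3158, 0.3684, 0.3158).
So the stationary probability of Search is 0.3158.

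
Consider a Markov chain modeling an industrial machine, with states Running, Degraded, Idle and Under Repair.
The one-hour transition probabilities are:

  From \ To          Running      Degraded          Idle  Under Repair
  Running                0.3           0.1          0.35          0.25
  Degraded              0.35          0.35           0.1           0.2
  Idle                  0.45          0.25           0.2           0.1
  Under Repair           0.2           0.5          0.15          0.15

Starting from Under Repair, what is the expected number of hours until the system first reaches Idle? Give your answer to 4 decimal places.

Let t(s) be the expected number of hours to first reach Idle from state s, with t(Idle) = 0. Conditioning on the first hour:
t(Running) = 1 + 0.3·t(Running) + 0.1·t(Degraded) + 0.25·t(Under Repair)
t(Degraded) = 1 + 0.35·t(Running) + 0.35·t(Degraded) + 0.2·t(Under Repair)
t(Under Repair) = 1 + 0.2·t(Running) + 0.5·t(Degraded) + 0.15·t(Under Repair)
Solving: t(Running) = 4.0871, t(Degraded) = 5.3688, t(Under Repair) = 5.2963.
Expected hours from Under Repair to Idle: 5.2963.

5.2963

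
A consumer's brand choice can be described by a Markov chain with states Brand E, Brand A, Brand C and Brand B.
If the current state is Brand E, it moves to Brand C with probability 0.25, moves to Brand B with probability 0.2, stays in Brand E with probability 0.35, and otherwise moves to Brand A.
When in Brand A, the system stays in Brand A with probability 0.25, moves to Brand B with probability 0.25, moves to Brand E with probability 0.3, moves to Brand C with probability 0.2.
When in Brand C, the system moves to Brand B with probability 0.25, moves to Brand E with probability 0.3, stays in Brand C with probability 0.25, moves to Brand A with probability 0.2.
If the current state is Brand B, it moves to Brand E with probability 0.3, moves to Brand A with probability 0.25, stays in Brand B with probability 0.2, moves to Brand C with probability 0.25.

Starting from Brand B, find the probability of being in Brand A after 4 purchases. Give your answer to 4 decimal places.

0.2223

Propagate the distribution vector 4 purchases from Brand B.
After 0 purchases: (0.0000, 0.0000, 0.0000, 1.0000)
After 1 purchase: (0.3000, 0.2500, 0.2500, 0.2000)
After 2 purchases: (0.3150, 0.2225, 0.2375, 0.2250)
After 3 purchases: (0.3158, 0.2224, 0.2389, 0.2230)
After 4 purchases: (0.3158, 0.2223, 0.2389, 0.2231)
P(in Brand A after 4 purchases) = 0.2223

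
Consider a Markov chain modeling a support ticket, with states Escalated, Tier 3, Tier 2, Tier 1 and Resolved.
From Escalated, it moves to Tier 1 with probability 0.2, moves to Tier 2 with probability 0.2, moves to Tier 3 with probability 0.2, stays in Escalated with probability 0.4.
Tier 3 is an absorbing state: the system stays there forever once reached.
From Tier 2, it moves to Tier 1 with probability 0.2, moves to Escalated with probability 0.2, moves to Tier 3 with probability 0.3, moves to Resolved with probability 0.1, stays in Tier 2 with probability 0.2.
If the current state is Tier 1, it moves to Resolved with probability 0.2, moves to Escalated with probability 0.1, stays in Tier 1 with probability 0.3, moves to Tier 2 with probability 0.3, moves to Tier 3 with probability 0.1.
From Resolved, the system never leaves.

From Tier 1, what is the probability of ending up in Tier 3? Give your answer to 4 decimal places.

0.5500

Let h(s) be the probability of absorption at Tier 3 starting from transient state s. Then h(Tier 3) = 1 and h(Resolved) = 0. By first-step analysis:
h(Escalated) = 0.4·h(Escalated) + 0.2·1 + 0.2·h(Tier 2) + 0.2·h(Tier 1)
h(Tier 2) = 0.2·h(Escalated) + 0.3·1 + 0.2·h(Tier 2) + 0.2·h(Tier 1) + 0.1·0
h(Tier 1) = 0.1·h(Escalated) + 0.1·1 + 0.3·h(Tier 2) + 0.3·h(Tier 1) + 0.2·0
Solving: h(Escalated) = 0.7500, h(Tier 2) = 0.7000, h(Tier 1) = 0.5500.
Starting from Tier 1, the probability is 0.5500.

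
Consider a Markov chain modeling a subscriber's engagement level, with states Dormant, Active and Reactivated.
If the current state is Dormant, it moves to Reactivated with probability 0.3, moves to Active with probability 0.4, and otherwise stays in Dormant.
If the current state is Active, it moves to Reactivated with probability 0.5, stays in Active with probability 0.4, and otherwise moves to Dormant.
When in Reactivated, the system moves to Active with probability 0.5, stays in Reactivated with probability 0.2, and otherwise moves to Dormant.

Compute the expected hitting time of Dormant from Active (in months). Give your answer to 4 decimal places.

5.6522

Let t(s) be the expected number of months to first reach Dormant from state s, with t(Dormant) = 0. Conditioning on the first month:
t(Active) = 1 + 0.4·t(Active) + 0.5·t(Reactivated)
t(Reactivated) = 1 + 0.5·t(Active) + 0.2·t(Reactivated)
Solving: t(Active) = 5.6522, t(Reactivated) = 4.7826.
Expected months from Active to Dormant: 5.6522.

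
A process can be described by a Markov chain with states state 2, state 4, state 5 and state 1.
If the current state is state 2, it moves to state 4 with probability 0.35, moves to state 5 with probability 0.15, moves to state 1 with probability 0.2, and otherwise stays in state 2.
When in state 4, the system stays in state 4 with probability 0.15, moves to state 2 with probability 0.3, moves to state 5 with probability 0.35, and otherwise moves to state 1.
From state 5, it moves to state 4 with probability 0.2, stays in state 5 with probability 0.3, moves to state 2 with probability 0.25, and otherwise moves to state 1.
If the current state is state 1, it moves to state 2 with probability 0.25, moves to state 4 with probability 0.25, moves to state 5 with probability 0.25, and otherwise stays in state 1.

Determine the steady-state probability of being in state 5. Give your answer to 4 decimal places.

0.2594

Let the stationary distribution be π with π = πP and π_1 + π_2 + π_3 + π_4 = 1.
π_1 = 0.3·π_1 + 0.3·π_2 + 0.25·π_3 + 0.25·π_4
π_2 = 0.35·π_1 + 0.15·π_2 + 0.2·π_3 + 0.25·π_4
π_3 = 0.15·π_1 + 0.35·π_2 + 0.3·π_3 + 0.25·π_4
Solving with the normalization constraint gives π = (0.2758, 0.2406, 0.2594, 0.2242).
So the stationary probability of state 5 is 0.2594.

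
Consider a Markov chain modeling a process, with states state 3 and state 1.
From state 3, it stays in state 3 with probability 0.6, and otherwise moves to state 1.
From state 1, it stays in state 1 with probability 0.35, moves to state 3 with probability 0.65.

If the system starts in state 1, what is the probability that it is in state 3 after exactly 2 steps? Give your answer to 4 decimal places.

Sum over the intermediate state after 1 step:
P = P(state 1→state 3)·P(state 3→state 3) + P(state 1→state 1)·P(state 1→state 3)
  = 0.65×0.6 + 0.35×0.65
  = 0.3900 + 0.2275 = 0.6175

0.6175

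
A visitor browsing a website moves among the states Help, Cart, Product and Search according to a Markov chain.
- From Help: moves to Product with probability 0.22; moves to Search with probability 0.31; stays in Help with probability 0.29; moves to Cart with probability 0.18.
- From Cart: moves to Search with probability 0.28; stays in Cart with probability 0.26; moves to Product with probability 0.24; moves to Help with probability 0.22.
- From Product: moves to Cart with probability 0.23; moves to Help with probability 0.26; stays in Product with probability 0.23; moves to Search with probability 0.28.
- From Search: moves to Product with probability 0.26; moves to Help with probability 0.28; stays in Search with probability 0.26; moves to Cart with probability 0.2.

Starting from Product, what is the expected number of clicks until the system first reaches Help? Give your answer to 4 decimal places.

3.9010

Let t(s) be the expected number of clicks to first reach Help from state s, with t(Help) = 0. Conditioning on the first click:
t(Cart) = 1 + 0.26·t(Cart) + 0.24·t(Product) + 0.28·t(Search)
t(Product) = 1 + 0.23·t(Cart) + 0.23·t(Product) + 0.28·t(Search)
t(Search) = 1 + 0.2·t(Cart) + 0.26·t(Product) + 0.26·t(Search)
Solving: t(Cart) = 4.0619, t(Product) = 3.9010, t(Search) = 3.8198.
Expected clicks from Product to Help: 3.9010.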